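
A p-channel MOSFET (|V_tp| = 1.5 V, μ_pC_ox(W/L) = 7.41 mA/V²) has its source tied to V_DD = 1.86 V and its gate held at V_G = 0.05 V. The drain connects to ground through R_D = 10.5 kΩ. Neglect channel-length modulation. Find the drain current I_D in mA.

V_SG = V_DD − V_G = 1.86 − 0.05 = 1.81 V, so V_ov = 1.81 − 1.5 = 0.31 V.
Assume saturation: I_D = ½ k_p V_ov² = 0.5 × 7.41 × 0.31² = 0.356 mA, giving V_SD = V_DD − I_D R_D = 1.86 − 0.356 × 10.5 = -1.88 V.
But -1.88 V < V_ov = 0.31 V, so the device is actually in triode.
In triode I_D = k_p[V_ov V_SD − ½ V_SD²] and I_D = (V_DD − V_SD)/R_D. Equating: 38.9 V_SD² − 25.12 V_SD + 1.86 = 0, giving V_SD = 0.0853 V (the root below V_ov).
I_D = (1.86 − 0.0853) / 10.5 = 0.169 mA.

I_D = 0.169 mA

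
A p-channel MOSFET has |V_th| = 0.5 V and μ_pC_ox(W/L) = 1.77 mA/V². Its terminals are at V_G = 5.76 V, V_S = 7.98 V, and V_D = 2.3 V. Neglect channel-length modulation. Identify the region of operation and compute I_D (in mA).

Saturation; I_D = 2.62 mA

V_SG = V_S − V_G = 7.98 − 5.76 = 2.22 V; V_SD = V_S − V_D = 7.98 − 2.3 = 5.68 V.
V_ov = V_SG − |V_th| = 2.22 − 0.5 = 1.72 V.
Since V_SD = 5.68 V ≥ V_ov = 1.72 V, the device is in saturation.
I_D = ½ k_p V_ov² = 0.5 × 1.77 × 1.72² = 2.62 mA.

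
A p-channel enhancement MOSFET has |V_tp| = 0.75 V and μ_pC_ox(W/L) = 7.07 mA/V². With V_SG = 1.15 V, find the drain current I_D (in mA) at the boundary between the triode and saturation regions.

I_D = 0.566 mA

At the boundary V_SD = V_ov = V_SG − |V_tp| = 1.15 − 0.75 = 0.4 V.
I_D = ½ k_p V_ov² = 0.5 × 7.07 × 0.4² = 0.566 mA.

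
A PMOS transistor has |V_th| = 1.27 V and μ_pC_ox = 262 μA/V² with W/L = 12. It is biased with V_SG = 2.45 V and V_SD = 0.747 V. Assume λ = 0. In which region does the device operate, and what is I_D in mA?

k_p = μ_pC_ox · (W/L) = 3.144 mA/V².
V_ov = V_SG − |V_th| = 2.45 − 1.27 = 1.18 V.
Since V_SD = 0.747 V < V_ov = 1.18 V, the device is in the triode region.
I_D = k_p [V_ov · V_SD − ½ V_SD²] = 3.144 × [1.18 × 0.747 − 0.5 × 0.747²] = 1.89 mA.

Triode; I_D = 1.89 mA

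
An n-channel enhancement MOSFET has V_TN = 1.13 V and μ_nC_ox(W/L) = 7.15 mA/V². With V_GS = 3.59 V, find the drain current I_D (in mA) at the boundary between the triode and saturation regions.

At the boundary V_DS = V_ov = V_GS − V_TN = 3.59 − 1.13 = 2.46 V.
I_D = ½ k_n V_ov² = 0.5 × 7.15 × 2.46² = 21.6 mA.

I_D = 21.6 mA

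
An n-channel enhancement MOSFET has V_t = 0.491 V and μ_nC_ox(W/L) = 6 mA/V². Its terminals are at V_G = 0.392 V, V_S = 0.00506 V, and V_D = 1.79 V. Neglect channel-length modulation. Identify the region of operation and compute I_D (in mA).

Cutoff; I_D = 0 mA

V_GS = V_G − V_S = 0.392 − 0.00506 = 0.387 V; V_DS = V_D − V_S = 1.79 − 0.00506 = 1.78 V.
V_GS = 0.387 V < V_t = 0.491 V, so the transistor is in cutoff.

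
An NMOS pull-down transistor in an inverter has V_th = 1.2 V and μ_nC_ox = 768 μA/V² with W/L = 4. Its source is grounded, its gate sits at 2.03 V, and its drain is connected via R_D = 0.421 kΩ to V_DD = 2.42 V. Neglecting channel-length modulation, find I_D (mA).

I_D = 1.06 mA

V_GS = V_G = 2.03 V, so V_ov = 2.03 − 1.2 = 0.83 V.
k_n = μ_nC_ox · (W/L) = 3.072 mA/V².
Assume saturation: I_D = ½ k_n V_ov² = 0.5 × 3.072 × 0.83² = 1.06 mA, giving V_DS = V_DD − I_D R_D = 2.42 − 1.06 × 0.421 = 1.97 V.
V_DS = 1.97 V ≥ V_ov = 0.83 V, confirming saturation.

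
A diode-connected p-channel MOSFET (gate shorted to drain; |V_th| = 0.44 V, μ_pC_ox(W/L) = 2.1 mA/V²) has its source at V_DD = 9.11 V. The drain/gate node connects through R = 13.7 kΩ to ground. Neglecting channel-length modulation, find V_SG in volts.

With gate tied to drain, V_SG = V_SD ≥ V_SG − |V_th|, so the device is in saturation.
KCL at the drain: ½ k_p (V_SG − |V_th|)² = (V_DD − V_SG)/R.
Let x = V_SG − 0.44. Then 14.4 x² + x − 8.67 = 0, giving x = 0.742 V (positive root), so V_SG = 1.18 V.
I_D = (V_DD − V_SG)/R = (9.11 − 1.18) / 13.7 = 0.579 mA.

V_SG = 1.18 V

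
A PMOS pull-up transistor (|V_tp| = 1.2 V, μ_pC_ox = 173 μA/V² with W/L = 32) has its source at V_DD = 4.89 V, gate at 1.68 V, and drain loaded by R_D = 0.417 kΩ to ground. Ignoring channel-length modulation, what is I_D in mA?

V_SG = V_DD − V_G = 4.89 − 1.68 = 3.21 V, so V_ov = 3.21 − 1.2 = 2.01 V.
k_p = μ_pC_ox · (W/L) = 5.536 mA/V².
Assume saturation: I_D = ½ k_p V_ov² = 0.5 × 5.536 × 2.01² = 11.2 mA, giving V_SD = V_DD − I_D R_D = 4.89 − 11.2 × 0.417 = 0.227 V.
But 0.227 V < V_ov = 2.01 V, so the device is actually in triode.
In triode I_D = k_p[V_ov V_SD − ½ V_SD²] and I_D = (V_DD − V_SD)/R_D. Equating: 1.15 V_SD² − 5.64 V_SD + 4.89 = 0, giving V_SD = 1.13 V (the root below V_ov).
I_D = (4.89 − 1.13) / 0.417 = 9.02 mA.

I_D = 9.02 mA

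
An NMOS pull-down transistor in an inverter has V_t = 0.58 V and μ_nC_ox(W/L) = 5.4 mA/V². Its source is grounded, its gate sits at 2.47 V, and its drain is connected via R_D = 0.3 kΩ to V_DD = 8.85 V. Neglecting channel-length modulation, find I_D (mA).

V_GS = V_G = 2.47 V, so V_ov = 2.47 − 0.58 = 1.89 V.
Assume saturation: I_D = ½ k_n V_ov² = 0.5 × 5.4 × 1.89² = 9.64 mA, giving V_DS = V_DD − I_D R_D = 8.85 − 9.64 × 0.3 = 5.96 V.
V_DS = 5.96 V ≥ V_ov = 1.89 V, confirming saturation.

I_D = 9.64 mA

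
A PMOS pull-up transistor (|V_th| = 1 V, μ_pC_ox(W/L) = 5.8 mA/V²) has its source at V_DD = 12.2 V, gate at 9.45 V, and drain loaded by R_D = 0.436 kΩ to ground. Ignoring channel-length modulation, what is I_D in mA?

I_D = 8.88 mA

V_SG = V_DD − V_G = 12.2 − 9.45 = 2.75 V, so V_ov = 2.75 − 1 = 1.75 V.
Assume saturation: I_D = ½ k_p V_ov² = 0.5 × 5.8 × 1.75² = 8.88 mA, giving V_SD = V_DD − I_D R_D = 12.2 − 8.88 × 0.436 = 8.33 V.
V_SD = 8.33 V ≥ V_ov = 1.75 V, confirming saturation.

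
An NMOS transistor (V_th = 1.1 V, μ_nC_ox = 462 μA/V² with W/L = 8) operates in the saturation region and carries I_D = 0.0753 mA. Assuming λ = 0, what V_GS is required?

k_n = μ_nC_ox · (W/L) = 3.696 mA/V².
In saturation I_D = ½ k_n (V_GS − V_th)², so V_GS − V_th = √(2 I_D / k_n) = √(2 × 0.0753 / 3.696) = 0.202 V.
V_GS = 1.1 + 0.202 = 1.3 V.

V_GS = 1.30 V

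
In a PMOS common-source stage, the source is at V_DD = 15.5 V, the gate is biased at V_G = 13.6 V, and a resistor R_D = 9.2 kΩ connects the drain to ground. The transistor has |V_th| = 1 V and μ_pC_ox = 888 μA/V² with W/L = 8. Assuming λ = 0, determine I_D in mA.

I_D = 1.65 mA

V_SG = V_DD − V_G = 15.5 − 13.6 = 1.9 V, so V_ov = 1.9 − 1 = 0.9 V.
k_p = μ_pC_ox · (W/L) = 7.104 mA/V².
Assume saturation: I_D = ½ k_p V_ov² = 0.5 × 7.104 × 0.9² = 2.88 mA, giving V_SD = V_DD − I_D R_D = 15.5 − 2.88 × 9.2 = -11 V.
But -11 V < V_ov = 0.9 V, so the device is actually in triode.
In triode I_D = k_p[V_ov V_SD − ½ V_SD²] and I_D = (V_DD − V_SD)/R_D. Equating: 32.7 V_SD² − 59.82 V_SD + 15.5 = 0, giving V_SD = 0.312 V (the root below V_ov).
I_D = (15.5 − 0.312) / 9.2 = 1.65 mA.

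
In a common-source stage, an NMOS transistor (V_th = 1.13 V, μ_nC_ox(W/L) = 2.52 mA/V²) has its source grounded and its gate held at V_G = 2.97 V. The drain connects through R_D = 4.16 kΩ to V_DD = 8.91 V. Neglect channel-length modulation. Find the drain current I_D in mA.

V_GS = V_G = 2.97 V, so V_ov = 2.97 − 1.13 = 1.84 V.
Assume saturation: I_D = ½ k_n V_ov² = 0.5 × 2.52 × 1.84² = 4.27 mA, giving V_DS = V_DD − I_D R_D = 8.91 − 4.27 × 4.16 = -8.84 V.
But -8.84 V < V_ov = 1.84 V, so the device is actually in triode.
In triode I_D = k_n[V_ov V_DS − ½ V_DS²] and I_D = (V_DD − V_DS)/R_D. Equating: 5.24 V_DS² − 20.29 V_DS + 8.91 = 0, giving V_DS = 0.505 V (the root below V_ov).
I_D = (8.91 − 0.505) / 4.16 = 2.02 mA.

I_D = 2.02 mA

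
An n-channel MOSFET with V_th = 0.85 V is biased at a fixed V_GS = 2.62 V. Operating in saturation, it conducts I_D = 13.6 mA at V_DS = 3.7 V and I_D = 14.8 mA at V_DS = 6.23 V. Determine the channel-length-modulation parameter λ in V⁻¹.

With V_GS fixed, I_D ∝ (1 + λ V_DS) in saturation, so I_D2/I_D1 = (1 + λ V_DS2)/(1 + λ V_DS1).
14.8/13.6 = 1.088 = (1 + 6.23 λ)/(1 + 3.7 λ).
Solving: λ (I_D1 V_DS2 − I_D2 V_DS1) = I_D2 − I_D1, so λ = (14.8 − 13.6) / (13.6 × 6.23 − 14.8 × 3.7) = 1.2 / 30 = 0.04 V⁻¹.

λ = 0.0400 V⁻¹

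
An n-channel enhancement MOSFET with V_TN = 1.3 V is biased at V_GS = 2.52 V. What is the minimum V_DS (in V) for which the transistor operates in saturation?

The boundary between triode and saturation is V_DS = V_GS − V_TN = V_ov.
V_ov = 2.52 − 1.3 = 1.22 V.

V_DS,sat = 1.22 V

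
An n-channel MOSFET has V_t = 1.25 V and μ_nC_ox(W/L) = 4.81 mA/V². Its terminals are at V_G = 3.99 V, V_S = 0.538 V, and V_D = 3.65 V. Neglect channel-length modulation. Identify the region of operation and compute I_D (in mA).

Saturation; I_D = 11.7 mA

V_GS = V_G − V_S = 3.99 − 0.538 = 3.45 V; V_DS = V_D − V_S = 3.65 − 0.538 = 3.11 V.
V_ov = V_GS − V_t = 3.45 − 1.25 = 2.2 V.
Since V_DS = 3.11 V ≥ V_ov = 2.2 V, the device is in saturation.
I_D = ½ k_n V_ov² = 0.5 × 4.81 × 2.2² = 11.7 mA.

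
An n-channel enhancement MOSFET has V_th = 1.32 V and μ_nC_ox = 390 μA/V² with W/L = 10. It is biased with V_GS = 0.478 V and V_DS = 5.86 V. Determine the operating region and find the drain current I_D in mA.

V_GS = 0.478 V < V_th = 1.32 V, so the transistor is in cutoff.

Cutoff; I_D = 0 mA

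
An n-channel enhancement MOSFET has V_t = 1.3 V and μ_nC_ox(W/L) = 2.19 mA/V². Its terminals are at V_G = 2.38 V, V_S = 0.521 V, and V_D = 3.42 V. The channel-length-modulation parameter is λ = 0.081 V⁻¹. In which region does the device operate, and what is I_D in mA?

Saturation; I_D = 0.423 mA

V_GS = V_G − V_S = 2.38 − 0.521 = 1.86 V; V_DS = V_D − V_S = 3.42 − 0.521 = 2.9 V.
V_ov = V_GS − V_t = 1.86 − 1.3 = 0.559 V.
Since V_DS = 2.9 V ≥ V_ov = 0.559 V, the device is in saturation.
I_D = ½ k_n V_ov² (1 + λ V_DS) = 0.5 × 2.19 × 0.559² × (1 + 0.081 × 2.9) = 0.423 mA.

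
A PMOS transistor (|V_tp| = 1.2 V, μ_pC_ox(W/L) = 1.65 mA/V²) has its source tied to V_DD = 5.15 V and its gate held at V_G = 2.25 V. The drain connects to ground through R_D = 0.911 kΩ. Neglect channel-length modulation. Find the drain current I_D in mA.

I_D = 2.38 mA

V_SG = V_DD − V_G = 5.15 − 2.25 = 2.9 V, so V_ov = 2.9 − 1.2 = 1.7 V.
Assume saturation: I_D = ½ k_p V_ov² = 0.5 × 1.65 × 1.7² = 2.38 mA, giving V_SD = V_DD − I_D R_D = 5.15 − 2.38 × 0.911 = 2.98 V.
V_SD = 2.98 V ≥ V_ov = 1.7 V, confirming saturation.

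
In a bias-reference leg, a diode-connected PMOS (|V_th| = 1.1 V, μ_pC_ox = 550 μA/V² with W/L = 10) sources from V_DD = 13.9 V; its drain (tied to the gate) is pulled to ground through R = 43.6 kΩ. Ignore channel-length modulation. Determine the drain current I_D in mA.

With gate tied to drain, V_SG = V_SD ≥ V_SG − |V_th|, so the device is in saturation.
k_p = μ_pC_ox · (W/L) = 5.5 mA/V².
KCL at the drain: ½ k_p (V_SG − |V_th|)² = (V_DD − V_SG)/R.
Let x = V_SG − 1.1. Then 120 x² + x − 12.8 = 0, giving x = 0.323 V (positive root), so V_SG = 1.42 V.
I_D = (V_DD − V_SG)/R = (13.9 − 1.42) / 43.6 = 0.286 mA.

I_D = 0.286 mA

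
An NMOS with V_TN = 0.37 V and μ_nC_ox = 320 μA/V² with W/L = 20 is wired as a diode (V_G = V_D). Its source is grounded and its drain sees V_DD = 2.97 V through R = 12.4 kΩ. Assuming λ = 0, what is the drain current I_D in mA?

With gate tied to drain, V_GS = V_DS ≥ V_GS − V_TN, so the device is in saturation.
k_n = μ_nC_ox · (W/L) = 6.4 mA/V².
KCL at the drain: ½ k_n (V_GS − V_TN)² = (V_DD − V_GS)/R.
Let x = V_GS − 0.37. Then 39.7 x² + x − 2.6 = 0, giving x = 0.244 V (positive root), so V_GS = 0.614 V.
I_D = (V_DD − V_GS)/R = (2.97 − 0.614) / 12.4 = 0.19 mA.

I_D = 0.190 mA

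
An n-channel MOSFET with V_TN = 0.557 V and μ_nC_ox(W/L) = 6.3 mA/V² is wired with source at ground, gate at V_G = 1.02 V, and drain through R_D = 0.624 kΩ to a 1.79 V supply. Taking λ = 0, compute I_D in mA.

I_D = 0.675 mA

V_GS = V_G = 1.02 V, so V_ov = 1.02 − 0.557 = 0.463 V.
Assume saturation: I_D = ½ k_n V_ov² = 0.5 × 6.3 × 0.463² = 0.675 mA, giving V_DS = V_DD − I_D R_D = 1.79 − 0.675 × 0.624 = 1.37 V.
V_DS = 1.37 V ≥ V_ov = 0.463 V, confirming saturation.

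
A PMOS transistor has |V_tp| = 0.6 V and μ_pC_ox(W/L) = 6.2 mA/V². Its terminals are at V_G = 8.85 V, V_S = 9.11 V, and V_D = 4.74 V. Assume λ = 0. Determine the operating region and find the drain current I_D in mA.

Cutoff; I_D = 0 mA

V_SG = V_S − V_G = 9.11 − 8.85 = 0.26 V; V_SD = V_S − V_D = 9.11 − 4.74 = 4.37 V.
V_SG = 0.26 V < |V_tp| = 0.6 V, so the transistor is in cutoff.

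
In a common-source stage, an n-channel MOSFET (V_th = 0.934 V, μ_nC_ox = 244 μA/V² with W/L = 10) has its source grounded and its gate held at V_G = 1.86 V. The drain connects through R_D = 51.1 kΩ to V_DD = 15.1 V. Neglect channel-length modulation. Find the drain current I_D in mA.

V_GS = V_G = 1.86 V, so V_ov = 1.86 − 0.934 = 0.926 V.
k_n = μ_nC_ox · (W/L) = 2.44 mA/V².
Assume saturation: I_D = ½ k_n V_ov² = 0.5 × 2.44 × 0.926² = 1.05 mA, giving V_DS = V_DD − I_D R_D = 15.1 − 1.05 × 51.1 = -38.4 V.
But -38.4 V < V_ov = 0.926 V, so the device is actually in triode.
In triode I_D = k_n[V_ov V_DS − ½ V_DS²] and I_D = (V_DD − V_DS)/R_D. Equating: 62.3 V_DS² − 116.5 V_DS + 15.1 = 0, giving V_DS = 0.14 V (the root below V_ov).
I_D = (15.1 − 0.14) / 51.1 = 0.293 mA.

I_D = 0.293 mA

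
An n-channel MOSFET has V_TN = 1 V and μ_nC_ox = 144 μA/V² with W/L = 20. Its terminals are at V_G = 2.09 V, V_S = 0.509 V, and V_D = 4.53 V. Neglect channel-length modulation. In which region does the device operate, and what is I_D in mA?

Saturation; I_D = 0.486 mA

V_GS = V_G − V_S = 2.09 − 0.509 = 1.58 V; V_DS = V_D − V_S = 4.53 − 0.509 = 4.02 V.
k_n = μ_nC_ox · (W/L) = 2.88 mA/V².
V_ov = V_GS − V_TN = 1.58 − 1 = 0.581 V.
Since V_DS = 4.02 V ≥ V_ov = 0.581 V, the device is in saturation.
I_D = ½ k_n V_ov² = 0.5 × 2.88 × 0.581² = 0.486 mA.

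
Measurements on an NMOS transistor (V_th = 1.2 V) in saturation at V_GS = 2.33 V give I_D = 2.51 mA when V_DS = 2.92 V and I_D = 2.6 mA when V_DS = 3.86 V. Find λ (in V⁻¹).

With V_GS fixed, I_D ∝ (1 + λ V_DS) in saturation, so I_D2/I_D1 = (1 + λ V_DS2)/(1 + λ V_DS1).
2.6/2.51 = 1.036 = (1 + 3.86 λ)/(1 + 2.92 λ).
Solving: λ (I_D1 V_DS2 − I_D2 V_DS1) = I_D2 − I_D1, so λ = (2.6 − 2.51) / (2.51 × 3.86 − 2.6 × 2.92) = 0.09 / 2.1 = 0.0429 V⁻¹.

λ = 0.0429 V⁻¹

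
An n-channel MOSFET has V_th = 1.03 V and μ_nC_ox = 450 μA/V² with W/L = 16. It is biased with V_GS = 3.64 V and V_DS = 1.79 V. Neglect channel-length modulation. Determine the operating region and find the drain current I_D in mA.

Triode; I_D = 22.1 mA

k_n = μ_nC_ox · (W/L) = 7.2 mA/V².
V_ov = V_GS − V_th = 3.64 − 1.03 = 2.61 V.
Since V_DS = 1.79 V < V_ov = 2.61 V, the device is in the triode region.
I_D = k_n [V_ov · V_DS − ½ V_DS²] = 7.2 × [2.61 × 1.79 − 0.5 × 1.79²] = 22.1 mA.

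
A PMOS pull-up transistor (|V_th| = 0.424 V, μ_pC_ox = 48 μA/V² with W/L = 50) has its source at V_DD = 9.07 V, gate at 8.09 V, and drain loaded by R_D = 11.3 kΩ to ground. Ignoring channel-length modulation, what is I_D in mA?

V_SG = V_DD − V_G = 9.07 − 8.09 = 0.98 V, so V_ov = 0.98 − 0.424 = 0.556 V.
k_p = μ_pC_ox · (W/L) = 2.4 mA/V².
Assume saturation: I_D = ½ k_p V_ov² = 0.5 × 2.4 × 0.556² = 0.371 mA, giving V_SD = V_DD − I_D R_D = 9.07 − 0.371 × 11.3 = 4.88 V.
V_SD = 4.88 V ≥ V_ov = 0.556 V, confirming saturation.

I_D = 0.371 mA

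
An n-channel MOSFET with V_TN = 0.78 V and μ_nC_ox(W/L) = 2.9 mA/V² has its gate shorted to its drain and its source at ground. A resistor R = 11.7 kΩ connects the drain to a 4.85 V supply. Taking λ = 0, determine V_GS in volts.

V_GS = 1.24 V

With gate tied to drain, V_GS = V_DS ≥ V_GS − V_TN, so the device is in saturation.
KCL at the drain: ½ k_n (V_GS − V_TN)² = (V_DD − V_GS)/R.
Let x = V_GS − 0.78. Then 17 x² + x − 4.07 = 0, giving x = 0.461 V (positive root), so V_GS = 1.24 V.
I_D = (V_DD − V_GS)/R = (4.85 − 1.24) / 11.7 = 0.308 mA.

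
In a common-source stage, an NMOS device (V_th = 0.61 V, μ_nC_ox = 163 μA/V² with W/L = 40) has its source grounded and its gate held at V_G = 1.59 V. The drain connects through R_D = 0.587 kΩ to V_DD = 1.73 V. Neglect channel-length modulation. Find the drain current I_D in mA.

I_D = 2.19 mA

V_GS = V_G = 1.59 V, so V_ov = 1.59 − 0.61 = 0.98 V.
k_n = μ_nC_ox · (W/L) = 6.52 mA/V².
Assume saturation: I_D = ½ k_n V_ov² = 0.5 × 6.52 × 0.98² = 3.13 mA, giving V_DS = V_DD − I_D R_D = 1.73 − 3.13 × 0.587 = -0.108 V.
But -0.108 V < V_ov = 0.98 V, so the device is actually in triode.
In triode I_D = k_n[V_ov V_DS − ½ V_DS²] and I_D = (V_DD − V_DS)/R_D. Equating: 1.91 V_DS² − 4.751 V_DS + 1.73 = 0, giving V_DS = 0.443 V (the root below V_ov).
I_D = (1.73 − 0.443) / 0.587 = 2.19 mA.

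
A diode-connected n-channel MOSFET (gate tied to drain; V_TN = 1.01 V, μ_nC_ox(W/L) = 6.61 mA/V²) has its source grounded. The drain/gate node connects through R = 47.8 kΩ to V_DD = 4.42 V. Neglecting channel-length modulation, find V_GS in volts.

V_GS = 1.15 V

With gate tied to drain, V_GS = V_DS ≥ V_GS − V_TN, so the device is in saturation.
KCL at the drain: ½ k_n (V_GS − V_TN)² = (V_DD − V_GS)/R.
Let x = V_GS − 1.01. Then 158 x² + x − 3.41 = 0, giving x = 0.144 V (positive root), so V_GS = 1.15 V.
I_D = (V_DD − V_GS)/R = (4.42 − 1.15) / 47.8 = 0.0683 mA.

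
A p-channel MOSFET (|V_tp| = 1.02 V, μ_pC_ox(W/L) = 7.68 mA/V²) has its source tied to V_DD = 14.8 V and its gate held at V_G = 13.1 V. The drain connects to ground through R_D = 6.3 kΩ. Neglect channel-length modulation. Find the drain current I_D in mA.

I_D = 1.78 mA

V_SG = V_DD − V_G = 14.8 − 13.1 = 1.7 V, so V_ov = 1.7 − 1.02 = 0.68 V.
Assume saturation: I_D = ½ k_p V_ov² = 0.5 × 7.68 × 0.68² = 1.78 mA, giving V_SD = V_DD − I_D R_D = 14.8 − 1.78 × 6.3 = 3.61 V.
V_SD = 3.61 V ≥ V_ov = 0.68 V, confirming saturation.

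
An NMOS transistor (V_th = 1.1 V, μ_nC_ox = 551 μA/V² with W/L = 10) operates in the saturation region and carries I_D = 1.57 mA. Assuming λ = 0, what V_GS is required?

V_GS = 1.85 V

k_n = μ_nC_ox · (W/L) = 5.51 mA/V².
In saturation I_D = ½ k_n (V_GS − V_th)², so V_GS − V_th = √(2 I_D / k_n) = √(2 × 1.57 / 5.51) = 0.755 V.
V_GS = 1.1 + 0.755 = 1.85 V.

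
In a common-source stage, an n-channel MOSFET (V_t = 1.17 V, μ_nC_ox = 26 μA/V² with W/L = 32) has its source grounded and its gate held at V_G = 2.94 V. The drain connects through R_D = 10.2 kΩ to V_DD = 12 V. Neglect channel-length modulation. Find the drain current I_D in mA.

V_GS = V_G = 2.94 V, so V_ov = 2.94 − 1.17 = 1.77 V.
k_n = μ_nC_ox · (W/L) = 0.832 mA/V².
Assume saturation: I_D = ½ k_n V_ov² = 0.5 × 0.832 × 1.77² = 1.3 mA, giving V_DS = V_DD − I_D R_D = 12 − 1.3 × 10.2 = -1.29 V.
But -1.29 V < V_ov = 1.77 V, so the device is actually in triode.
In triode I_D = k_n[V_ov V_DS − ½ V_DS²] and I_D = (V_DD − V_DS)/R_D. Equating: 4.24 V_DS² − 16.02 V_DS + 12 = 0, giving V_DS = 1.03 V (the root below V_ov).
I_D = (12 − 1.03) / 10.2 = 1.08 mA.

I_D = 1.08 mA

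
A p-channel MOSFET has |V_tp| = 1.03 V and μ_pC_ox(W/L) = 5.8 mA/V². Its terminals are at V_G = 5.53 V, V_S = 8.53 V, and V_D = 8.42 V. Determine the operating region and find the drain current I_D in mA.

V_SG = V_S − V_G = 8.53 − 5.53 = 3 V; V_SD = V_S − V_D = 8.53 − 8.42 = 0.11 V.
V_ov = V_SG − |V_tp| = 3 − 1.03 = 1.97 V.
Since V_SD = 0.11 V < V_ov = 1.97 V, the device is in the triode region.
I_D = k_p [V_ov · V_SD − ½ V_SD²] = 5.8 × [1.97 × 0.11 − 0.5 × 0.11²] = 1.22 mA.

Triode; I_D = 1.22 mA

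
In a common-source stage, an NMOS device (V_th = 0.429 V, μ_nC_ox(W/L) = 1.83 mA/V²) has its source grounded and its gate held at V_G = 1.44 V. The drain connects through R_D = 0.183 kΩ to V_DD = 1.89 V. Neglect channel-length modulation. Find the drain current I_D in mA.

V_GS = V_G = 1.44 V, so V_ov = 1.44 − 0.429 = 1.01 V.
Assume saturation: I_D = ½ k_n V_ov² = 0.5 × 1.83 × 1.01² = 0.935 mA, giving V_DS = V_DD − I_D R_D = 1.89 − 0.935 × 0.183 = 1.72 V.
V_DS = 1.72 V ≥ V_ov = 1.01 V, confirming saturation.

I_D = 0.935 mA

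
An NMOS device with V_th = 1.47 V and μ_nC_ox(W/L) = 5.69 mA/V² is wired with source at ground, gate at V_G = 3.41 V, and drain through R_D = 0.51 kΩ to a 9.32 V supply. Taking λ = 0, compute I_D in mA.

I_D = 10.7 mA

V_GS = V_G = 3.41 V, so V_ov = 3.41 − 1.47 = 1.94 V.
Assume saturation: I_D = ½ k_n V_ov² = 0.5 × 5.69 × 1.94² = 10.7 mA, giving V_DS = V_DD − I_D R_D = 9.32 − 10.7 × 0.51 = 3.86 V.
V_DS = 3.86 V ≥ V_ov = 1.94 V, confirming saturation.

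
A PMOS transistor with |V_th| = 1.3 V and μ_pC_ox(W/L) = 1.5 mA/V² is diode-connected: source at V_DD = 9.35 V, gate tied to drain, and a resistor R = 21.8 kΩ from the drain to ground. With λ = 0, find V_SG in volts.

V_SG = 1.97 V

With gate tied to drain, V_SG = V_SD ≥ V_SG − |V_th|, so the device is in saturation.
KCL at the drain: ½ k_p (V_SG − |V_th|)² = (V_DD − V_SG)/R.
Let x = V_SG − 1.3. Then 16.4 x² + x − 8.05 = 0, giving x = 0.672 V (positive root), so V_SG = 1.97 V.
I_D = (V_DD − V_SG)/R = (9.35 − 1.97) / 21.8 = 0.338 mA.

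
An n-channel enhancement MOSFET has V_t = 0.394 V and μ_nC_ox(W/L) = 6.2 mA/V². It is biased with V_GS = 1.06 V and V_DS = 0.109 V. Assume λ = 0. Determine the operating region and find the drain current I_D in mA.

V_ov = V_GS − V_t = 1.06 − 0.394 = 0.666 V.
Since V_DS = 0.109 V < V_ov = 0.666 V, the device is in the triode region.
I_D = k_n [V_ov · V_DS − ½ V_DS²] = 6.2 × [0.666 × 0.109 − 0.5 × 0.109²] = 0.413 mA.

Triode; I_D = 0.413 mA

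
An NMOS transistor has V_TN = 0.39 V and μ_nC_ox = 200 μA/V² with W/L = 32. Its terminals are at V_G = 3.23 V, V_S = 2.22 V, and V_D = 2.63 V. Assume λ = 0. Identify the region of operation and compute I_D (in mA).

V_GS = V_G − V_S = 3.23 − 2.22 = 1.01 V; V_DS = V_D − V_S = 2.63 − 2.22 = 0.41 V.
k_n = μ_nC_ox · (W/L) = 6.4 mA/V².
V_ov = V_GS − V_TN = 1.01 − 0.39 = 0.62 V.
Since V_DS = 0.41 V < V_ov = 0.62 V, the device is in the triode region.
I_D = k_n [V_ov · V_DS − ½ V_DS²] = 6.4 × [0.62 × 0.41 − 0.5 × 0.41²] = 1.09 mA.

Triode; I_D = 1.09 mA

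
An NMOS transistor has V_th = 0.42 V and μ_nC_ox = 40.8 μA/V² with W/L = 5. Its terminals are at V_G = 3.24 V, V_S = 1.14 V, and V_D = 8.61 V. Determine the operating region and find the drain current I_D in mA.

V_GS = V_G − V_S = 3.24 − 1.14 = 2.1 V; V_DS = V_D − V_S = 8.61 − 1.14 = 7.47 V.
k_n = μ_nC_ox · (W/L) = 0.204 mA/V².
V_ov = V_GS − V_th = 2.1 − 0.42 = 1.68 V.
Since V_DS = 7.47 V ≥ V_ov = 1.68 V, the device is in saturation.
I_D = ½ k_n V_ov² = 0.5 × 0.204 × 1.68² = 0.288 mA.

Saturation; I_D = 0.288 mA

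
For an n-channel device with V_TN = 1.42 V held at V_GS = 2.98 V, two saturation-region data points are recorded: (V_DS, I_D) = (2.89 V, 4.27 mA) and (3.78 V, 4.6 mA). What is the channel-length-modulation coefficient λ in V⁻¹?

With V_GS fixed, I_D ∝ (1 + λ V_DS) in saturation, so I_D2/I_D1 = (1 + λ V_DS2)/(1 + λ V_DS1).
4.6/4.27 = 1.077 = (1 + 3.78 λ)/(1 + 2.89 λ).
Solving: λ (I_D1 V_DS2 − I_D2 V_DS1) = I_D2 − I_D1, so λ = (4.6 − 4.27) / (4.27 × 3.78 − 4.6 × 2.89) = 0.33 / 2.85 = 0.116 V⁻¹.

λ = 0.116 V⁻¹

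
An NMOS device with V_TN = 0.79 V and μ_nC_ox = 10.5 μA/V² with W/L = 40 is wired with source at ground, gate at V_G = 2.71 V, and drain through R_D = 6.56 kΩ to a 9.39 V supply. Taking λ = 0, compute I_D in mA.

V_GS = V_G = 2.71 V, so V_ov = 2.71 − 0.79 = 1.92 V.
k_n = μ_nC_ox · (W/L) = 0.42 mA/V².
Assume saturation: I_D = ½ k_n V_ov² = 0.5 × 0.42 × 1.92² = 0.774 mA, giving V_DS = V_DD − I_D R_D = 9.39 − 0.774 × 6.56 = 4.31 V.
V_DS = 4.31 V ≥ V_ov = 1.92 V, confirming saturation.

I_D = 0.774 mA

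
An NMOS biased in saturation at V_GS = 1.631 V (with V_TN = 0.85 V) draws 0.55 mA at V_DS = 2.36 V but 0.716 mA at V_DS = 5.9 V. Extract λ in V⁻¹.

With V_GS fixed, I_D ∝ (1 + λ V_DS) in saturation, so I_D2/I_D1 = (1 + λ V_DS2)/(1 + λ V_DS1).
0.716/0.55 = 1.302 = (1 + 5.9 λ)/(1 + 2.36 λ).
Solving: λ (I_D1 V_DS2 − I_D2 V_DS1) = I_D2 − I_D1, so λ = (0.716 − 0.55) / (0.55 × 5.9 − 0.716 × 2.36) = 0.166 / 1.56 = 0.107 V⁻¹.

λ = 0.107 V⁻¹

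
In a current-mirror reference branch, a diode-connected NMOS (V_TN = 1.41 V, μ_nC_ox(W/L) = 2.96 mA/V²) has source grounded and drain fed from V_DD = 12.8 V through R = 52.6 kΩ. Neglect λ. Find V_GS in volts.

With gate tied to drain, V_GS = V_DS ≥ V_GS − V_TN, so the device is in saturation.
KCL at the drain: ½ k_n (V_GS − V_TN)² = (V_DD − V_GS)/R.
Let x = V_GS − 1.41. Then 77.8 x² + x − 11.39 = 0, giving x = 0.376 V (positive root), so V_GS = 1.79 V.
I_D = (V_DD − V_GS)/R = (12.8 − 1.79) / 52.6 = 0.209 mA.

V_GS = 1.79 V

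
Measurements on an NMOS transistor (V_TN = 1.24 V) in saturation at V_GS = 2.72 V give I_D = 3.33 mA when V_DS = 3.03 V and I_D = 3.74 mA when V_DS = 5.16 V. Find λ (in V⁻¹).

λ = 0.0701 V⁻¹

With V_GS fixed, I_D ∝ (1 + λ V_DS) in saturation, so I_D2/I_D1 = (1 + λ V_DS2)/(1 + λ V_DS1).
3.74/3.33 = 1.123 = (1 + 5.16 λ)/(1 + 3.03 λ).
Solving: λ (I_D1 V_DS2 − I_D2 V_DS1) = I_D2 − I_D1, so λ = (3.74 − 3.33) / (3.33 × 5.16 − 3.74 × 3.03) = 0.41 / 5.85 = 0.0701 V⁻¹.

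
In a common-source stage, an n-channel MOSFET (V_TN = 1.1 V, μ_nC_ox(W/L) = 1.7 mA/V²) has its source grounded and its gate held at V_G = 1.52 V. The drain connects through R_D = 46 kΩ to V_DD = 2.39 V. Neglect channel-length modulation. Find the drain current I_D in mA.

V_GS = V_G = 1.52 V, so V_ov = 1.52 − 1.1 = 0.42 V.
Assume saturation: I_D = ½ k_n V_ov² = 0.5 × 1.7 × 0.42² = 0.15 mA, giving V_DS = V_DD − I_D R_D = 2.39 − 0.15 × 46 = -4.51 V.
But -4.51 V < V_ov = 0.42 V, so the device is actually in triode.
In triode I_D = k_n[V_ov V_DS − ½ V_DS²] and I_D = (V_DD − V_DS)/R_D. Equating: 39.1 V_DS² − 33.84 V_DS + 2.39 = 0, giving V_DS = 0.0776 V (the root below V_ov).
I_D = (2.39 − 0.0776) / 46 = 0.0503 mA.

I_D = 0.0503 mA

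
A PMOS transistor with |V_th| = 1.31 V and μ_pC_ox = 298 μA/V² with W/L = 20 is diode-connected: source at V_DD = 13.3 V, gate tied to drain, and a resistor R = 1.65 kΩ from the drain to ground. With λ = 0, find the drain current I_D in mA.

I_D = 6.38 mA

With gate tied to drain, V_SG = V_SD ≥ V_SG − |V_th|, so the device is in saturation.
k_p = μ_pC_ox · (W/L) = 5.96 mA/V².
KCL at the drain: ½ k_p (V_SG − |V_th|)² = (V_DD − V_SG)/R.
Let x = V_SG − 1.31. Then 4.92 x² + x − 11.99 = 0, giving x = 1.46 V (positive root), so V_SG = 2.77 V.
I_D = (V_DD − V_SG)/R = (13.3 − 2.77) / 1.65 = 6.38 mA.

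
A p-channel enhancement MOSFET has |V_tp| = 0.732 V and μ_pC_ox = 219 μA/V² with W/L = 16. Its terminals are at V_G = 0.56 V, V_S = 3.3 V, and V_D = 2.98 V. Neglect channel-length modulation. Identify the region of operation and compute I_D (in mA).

V_SG = V_S − V_G = 3.3 − 0.56 = 2.74 V; V_SD = V_S − V_D = 3.3 − 2.98 = 0.32 V.
k_p = μ_pC_ox · (W/L) = 3.504 mA/V².
V_ov = V_SG − |V_tp| = 2.74 − 0.732 = 2.01 V.
Since V_SD = 0.32 V < V_ov = 2.01 V, the device is in the triode region.
I_D = k_p [V_ov · V_SD − ½ V_SD²] = 3.504 × [2.01 × 0.32 − 0.5 × 0.32²] = 2.07 mA.

Triode; I_D = 2.07 mA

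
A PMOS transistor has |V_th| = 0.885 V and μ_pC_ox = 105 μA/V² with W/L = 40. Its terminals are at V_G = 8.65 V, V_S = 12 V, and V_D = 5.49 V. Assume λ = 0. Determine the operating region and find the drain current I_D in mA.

V_SG = V_S − V_G = 12 − 8.65 = 3.35 V; V_SD = V_S − V_D = 12 − 5.49 = 6.51 V.
k_p = μ_pC_ox · (W/L) = 4.2 mA/V².
V_ov = V_SG − |V_th| = 3.35 − 0.885 = 2.46 V.
Since V_SD = 6.51 V ≥ V_ov = 2.46 V, the device is in saturation.
I_D = ½ k_p V_ov² = 0.5 × 4.2 × 2.46² = 12.8 mA.

Saturation; I_D = 12.8 mA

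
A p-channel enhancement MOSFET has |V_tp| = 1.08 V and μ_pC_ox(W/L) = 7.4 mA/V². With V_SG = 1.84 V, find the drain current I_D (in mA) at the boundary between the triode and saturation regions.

At the boundary V_SD = V_ov = V_SG − |V_tp| = 1.84 − 1.08 = 0.76 V.
I_D = ½ k_p V_ov² = 0.5 × 7.4 × 0.76² = 2.14 mA.

I_D = 2.14 mA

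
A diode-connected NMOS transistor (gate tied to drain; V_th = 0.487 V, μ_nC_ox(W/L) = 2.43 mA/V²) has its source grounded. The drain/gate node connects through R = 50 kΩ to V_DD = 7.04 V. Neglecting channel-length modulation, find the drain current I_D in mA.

I_D = 0.125 mA

With gate tied to drain, V_GS = V_DS ≥ V_GS − V_th, so the device is in saturation.
KCL at the drain: ½ k_n (V_GS − V_th)² = (V_DD − V_GS)/R.
Let x = V_GS − 0.487. Then 60.8 x² + x − 6.553 = 0, giving x = 0.32 V (positive root), so V_GS = 0.807 V.
I_D = (V_DD − V_GS)/R = (7.04 − 0.807) / 50 = 0.125 mA.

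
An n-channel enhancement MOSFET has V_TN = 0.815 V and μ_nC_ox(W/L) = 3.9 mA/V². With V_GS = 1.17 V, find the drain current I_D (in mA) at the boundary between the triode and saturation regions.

I_D = 0.246 mA

At the boundary V_DS = V_ov = V_GS − V_TN = 1.17 − 0.815 = 0.355 V.
I_D = ½ k_n V_ov² = 0.5 × 3.9 × 0.355² = 0.246 mA.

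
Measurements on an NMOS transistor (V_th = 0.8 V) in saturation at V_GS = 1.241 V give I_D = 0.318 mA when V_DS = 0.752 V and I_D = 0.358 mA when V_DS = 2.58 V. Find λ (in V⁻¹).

λ = 0.0726 V⁻¹

With V_GS fixed, I_D ∝ (1 + λ V_DS) in saturation, so I_D2/I_D1 = (1 + λ V_DS2)/(1 + λ V_DS1).
0.358/0.318 = 1.126 = (1 + 2.58 λ)/(1 + 0.752 λ).
Solving: λ (I_D1 V_DS2 − I_D2 V_DS1) = I_D2 − I_D1, so λ = (0.358 − 0.318) / (0.318 × 2.58 − 0.358 × 0.752) = 0.04 / 0.551 = 0.0726 V⁻¹.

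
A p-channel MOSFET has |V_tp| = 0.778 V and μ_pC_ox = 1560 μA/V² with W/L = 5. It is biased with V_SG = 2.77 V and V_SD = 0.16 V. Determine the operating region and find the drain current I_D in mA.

Triode; I_D = 2.39 mA

k_p = μ_pC_ox · (W/L) = 7.8 mA/V².
V_ov = V_SG − |V_tp| = 2.77 − 0.778 = 1.99 V.
Since V_SD = 0.16 V < V_ov = 1.99 V, the device is in the triode region.
I_D = k_p [V_ov · V_SD − ½ V_SD²] = 7.8 × [1.99 × 0.16 − 0.5 × 0.16²] = 2.39 mA.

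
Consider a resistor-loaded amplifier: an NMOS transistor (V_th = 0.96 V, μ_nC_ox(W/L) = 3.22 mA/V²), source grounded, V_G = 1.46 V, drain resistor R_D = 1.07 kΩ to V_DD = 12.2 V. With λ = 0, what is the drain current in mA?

I_D = 0.403 mA

V_GS = V_G = 1.46 V, so V_ov = 1.46 − 0.96 = 0.5 V.
Assume saturation: I_D = ½ k_n V_ov² = 0.5 × 3.22 × 0.5² = 0.403 mA, giving V_DS = V_DD − I_D R_D = 12.2 − 0.403 × 1.07 = 11.8 V.
V_DS = 11.8 V ≥ V_ov = 0.5 V, confirming saturation.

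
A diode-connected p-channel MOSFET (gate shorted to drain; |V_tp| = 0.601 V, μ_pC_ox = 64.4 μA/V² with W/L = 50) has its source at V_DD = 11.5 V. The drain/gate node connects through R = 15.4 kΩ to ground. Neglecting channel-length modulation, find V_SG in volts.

With gate tied to drain, V_SG = V_SD ≥ V_SG − |V_tp|, so the device is in saturation.
k_p = μ_pC_ox · (W/L) = 3.22 mA/V².
KCL at the drain: ½ k_p (V_SG − |V_tp|)² = (V_DD − V_SG)/R.
Let x = V_SG − 0.601. Then 24.8 x² + x − 10.9 = 0, giving x = 0.643 V (positive root), so V_SG = 1.24 V.
I_D = (V_DD − V_SG)/R = (11.5 − 1.24) / 15.4 = 0.666 mA.

V_SG = 1.24 V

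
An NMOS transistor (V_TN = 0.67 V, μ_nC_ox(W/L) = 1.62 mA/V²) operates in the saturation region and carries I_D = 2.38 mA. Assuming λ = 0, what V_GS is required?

In saturation I_D = ½ k_n (V_GS − V_TN)², so V_GS − V_TN = √(2 I_D / k_n) = √(2 × 2.38 / 1.62) = 1.71 V.
V_GS = 0.67 + 1.71 = 2.38 V.

V_GS = 2.38 V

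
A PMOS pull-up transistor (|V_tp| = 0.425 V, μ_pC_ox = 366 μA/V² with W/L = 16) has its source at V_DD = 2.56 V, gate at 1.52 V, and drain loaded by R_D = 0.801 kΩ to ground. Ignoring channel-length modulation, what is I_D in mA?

I_D = 1.11 mA

V_SG = V_DD − V_G = 2.56 − 1.52 = 1.04 V, so V_ov = 1.04 − 0.425 = 0.615 V.
k_p = μ_pC_ox · (W/L) = 5.856 mA/V².
Assume saturation: I_D = ½ k_p V_ov² = 0.5 × 5.856 × 0.615² = 1.11 mA, giving V_SD = V_DD − I_D R_D = 2.56 − 1.11 × 0.801 = 1.67 V.
V_SD = 1.67 V ≥ V_ov = 0.615 V, confirming saturation.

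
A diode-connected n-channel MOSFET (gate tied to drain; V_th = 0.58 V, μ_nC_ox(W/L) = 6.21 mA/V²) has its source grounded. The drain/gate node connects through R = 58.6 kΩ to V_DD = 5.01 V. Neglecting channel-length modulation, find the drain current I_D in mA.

I_D = 0.0730 mA

With gate tied to drain, V_GS = V_DS ≥ V_GS − V_th, so the device is in saturation.
KCL at the drain: ½ k_n (V_GS − V_th)² = (V_DD − V_GS)/R.
Let x = V_GS − 0.58. Then 182 x² + x − 4.43 = 0, giving x = 0.153 V (positive root), so V_GS = 0.733 V.
I_D = (V_DD − V_GS)/R = (5.01 − 0.733) / 58.6 = 0.073 mA.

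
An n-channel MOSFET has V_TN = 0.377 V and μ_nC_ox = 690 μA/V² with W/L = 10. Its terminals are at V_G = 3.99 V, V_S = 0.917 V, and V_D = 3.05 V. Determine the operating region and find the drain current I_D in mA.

Triode; I_D = 24.0 mA

V_GS = V_G − V_S = 3.99 − 0.917 = 3.07 V; V_DS = V_D − V_S = 3.05 − 0.917 = 2.13 V.
k_n = μ_nC_ox · (W/L) = 6.9 mA/V².
V_ov = V_GS − V_TN = 3.07 − 0.377 = 2.7 V.
Since V_DS = 2.13 V < V_ov = 2.7 V, the device is in the triode region.
I_D = k_n [V_ov · V_DS − ½ V_DS²] = 6.9 × [2.7 × 2.13 − 0.5 × 2.13²] = 24 mA.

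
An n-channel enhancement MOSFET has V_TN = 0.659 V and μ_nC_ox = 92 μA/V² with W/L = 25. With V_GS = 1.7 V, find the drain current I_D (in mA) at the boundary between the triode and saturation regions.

At the boundary V_DS = V_ov = V_GS − V_TN = 1.7 − 0.659 = 1.04 V.
k_n = μ_nC_ox · (W/L) = 2.3 mA/V².
I_D = ½ k_n V_ov² = 0.5 × 2.3 × 1.04² = 1.25 mA.

I_D = 1.25 mA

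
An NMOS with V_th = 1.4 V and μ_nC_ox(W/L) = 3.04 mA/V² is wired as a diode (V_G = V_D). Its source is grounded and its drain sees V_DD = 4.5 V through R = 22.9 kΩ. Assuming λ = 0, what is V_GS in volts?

V_GS = 1.68 V

With gate tied to drain, V_GS = V_DS ≥ V_GS − V_th, so the device is in saturation.
KCL at the drain: ½ k_n (V_GS − V_th)² = (V_DD − V_GS)/R.
Let x = V_GS − 1.4. Then 34.8 x² + x − 3.1 = 0, giving x = 0.284 V (positive root), so V_GS = 1.68 V.
I_D = (V_DD − V_GS)/R = (4.5 − 1.68) / 22.9 = 0.123 mA.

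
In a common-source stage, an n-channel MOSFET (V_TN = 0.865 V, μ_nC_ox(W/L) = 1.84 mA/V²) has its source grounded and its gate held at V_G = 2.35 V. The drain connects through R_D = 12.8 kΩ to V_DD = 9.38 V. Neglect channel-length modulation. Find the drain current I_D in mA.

I_D = 0.710 mA

V_GS = V_G = 2.35 V, so V_ov = 2.35 − 0.865 = 1.49 V.
Assume saturation: I_D = ½ k_n V_ov² = 0.5 × 1.84 × 1.49² = 2.03 mA, giving V_DS = V_DD − I_D R_D = 9.38 − 2.03 × 12.8 = -16.6 V.
But -16.6 V < V_ov = 1.49 V, so the device is actually in triode.
In triode I_D = k_n[V_ov V_DS − ½ V_DS²] and I_D = (V_DD − V_DS)/R_D. Equating: 11.8 V_DS² − 35.97 V_DS + 9.38 = 0, giving V_DS = 0.288 V (the root below V_ov).
I_D = (9.38 − 0.288) / 12.8 = 0.71 mA.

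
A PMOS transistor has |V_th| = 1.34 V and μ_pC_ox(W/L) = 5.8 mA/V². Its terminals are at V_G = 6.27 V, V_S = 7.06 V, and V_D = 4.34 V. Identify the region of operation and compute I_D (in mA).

V_SG = V_S − V_G = 7.06 − 6.27 = 0.79 V; V_SD = V_S − V_D = 7.06 − 4.34 = 2.72 V.
V_SG = 0.79 V < |V_th| = 1.34 V, so the transistor is in cutoff.

Cutoff; I_D = 0 mA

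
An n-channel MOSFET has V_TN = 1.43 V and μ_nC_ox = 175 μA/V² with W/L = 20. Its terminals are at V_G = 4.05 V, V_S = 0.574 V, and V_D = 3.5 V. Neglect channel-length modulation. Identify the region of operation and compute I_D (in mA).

Saturation; I_D = 7.33 mA

V_GS = V_G − V_S = 4.05 − 0.574 = 3.48 V; V_DS = V_D − V_S = 3.5 − 0.574 = 2.93 V.
k_n = μ_nC_ox · (W/L) = 3.5 mA/V².
V_ov = V_GS − V_TN = 3.48 − 1.43 = 2.05 V.
Since V_DS = 2.93 V ≥ V_ov = 2.05 V, the device is in saturation.
I_D = ½ k_n V_ov² = 0.5 × 3.5 × 2.05² = 7.33 mA.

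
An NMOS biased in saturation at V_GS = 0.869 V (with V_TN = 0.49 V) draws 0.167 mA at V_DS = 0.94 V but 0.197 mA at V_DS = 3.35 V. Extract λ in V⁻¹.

With V_GS fixed, I_D ∝ (1 + λ V_DS) in saturation, so I_D2/I_D1 = (1 + λ V_DS2)/(1 + λ V_DS1).
0.197/0.167 = 1.18 = (1 + 3.35 λ)/(1 + 0.94 λ).
Solving: λ (I_D1 V_DS2 − I_D2 V_DS1) = I_D2 − I_D1, so λ = (0.197 − 0.167) / (0.167 × 3.35 − 0.197 × 0.94) = 0.03 / 0.374 = 0.0802 V⁻¹.

λ = 0.0802 V⁻¹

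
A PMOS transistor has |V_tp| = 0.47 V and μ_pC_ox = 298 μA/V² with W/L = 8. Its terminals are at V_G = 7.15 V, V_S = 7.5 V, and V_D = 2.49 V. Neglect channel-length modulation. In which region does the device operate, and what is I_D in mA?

V_SG = V_S − V_G = 7.5 − 7.15 = 0.35 V; V_SD = V_S − V_D = 7.5 − 2.49 = 5.01 V.
V_SG = 0.35 V < |V_tp| = 0.47 V, so the transistor is in cutoff.

Cutoff; I_D = 0 mA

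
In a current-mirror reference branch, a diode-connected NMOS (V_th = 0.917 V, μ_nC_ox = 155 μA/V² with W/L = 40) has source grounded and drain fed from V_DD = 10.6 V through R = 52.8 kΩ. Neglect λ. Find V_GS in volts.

With gate tied to drain, V_GS = V_DS ≥ V_GS − V_th, so the device is in saturation.
k_n = μ_nC_ox · (W/L) = 6.2 mA/V².
KCL at the drain: ½ k_n (V_GS − V_th)² = (V_DD − V_GS)/R.
Let x = V_GS − 0.917. Then 164 x² + x − 9.683 = 0, giving x = 0.24 V (positive root), so V_GS = 1.16 V.
I_D = (V_DD − V_GS)/R = (10.6 − 1.16) / 52.8 = 0.179 mA.

V_GS = 1.16 V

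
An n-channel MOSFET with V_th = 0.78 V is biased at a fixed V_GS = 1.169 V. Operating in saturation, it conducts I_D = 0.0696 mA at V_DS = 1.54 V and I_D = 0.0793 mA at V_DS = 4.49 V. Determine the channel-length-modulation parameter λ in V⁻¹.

With V_GS fixed, I_D ∝ (1 + λ V_DS) in saturation, so I_D2/I_D1 = (1 + λ V_DS2)/(1 + λ V_DS1).
0.0793/0.0696 = 1.139 = (1 + 4.49 λ)/(1 + 1.54 λ).
Solving: λ (I_D1 V_DS2 − I_D2 V_DS1) = I_D2 − I_D1, so λ = (0.0793 − 0.0696) / (0.0696 × 4.49 − 0.0793 × 1.54) = 0.0097 / 0.19 = 0.051 V⁻¹.

λ = 0.0510 V⁻¹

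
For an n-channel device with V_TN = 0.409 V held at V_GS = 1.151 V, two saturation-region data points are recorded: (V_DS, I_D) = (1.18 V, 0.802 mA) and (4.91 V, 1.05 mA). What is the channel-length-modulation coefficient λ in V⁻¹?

With V_GS fixed, I_D ∝ (1 + λ V_DS) in saturation, so I_D2/I_D1 = (1 + λ V_DS2)/(1 + λ V_DS1).
1.05/0.802 = 1.309 = (1 + 4.91 λ)/(1 + 1.18 λ).
Solving: λ (I_D1 V_DS2 − I_D2 V_DS1) = I_D2 − I_D1, so λ = (1.05 − 0.802) / (0.802 × 4.91 − 1.05 × 1.18) = 0.248 / 2.7 = 0.0919 V⁻¹.

λ = 0.0919 V⁻¹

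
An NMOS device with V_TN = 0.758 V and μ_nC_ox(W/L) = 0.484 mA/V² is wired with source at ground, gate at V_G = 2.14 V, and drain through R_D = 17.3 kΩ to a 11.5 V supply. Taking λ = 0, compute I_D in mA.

I_D = 0.462 mA

V_GS = V_G = 2.14 V, so V_ov = 2.14 − 0.758 = 1.38 V.
Assume saturation: I_D = ½ k_n V_ov² = 0.5 × 0.484 × 1.38² = 0.462 mA, giving V_DS = V_DD − I_D R_D = 11.5 − 0.462 × 17.3 = 3.5 V.
V_DS = 3.5 V ≥ V_ov = 1.38 V, confirming saturation.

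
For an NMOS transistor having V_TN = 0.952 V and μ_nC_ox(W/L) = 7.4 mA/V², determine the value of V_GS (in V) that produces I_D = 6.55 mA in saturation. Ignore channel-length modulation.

In saturation I_D = ½ k_n (V_GS − V_TN)², so V_GS − V_TN = √(2 I_D / k_n) = √(2 × 6.55 / 7.4) = 1.33 V.
V_GS = 0.952 + 1.33 = 2.28 V.

V_GS = 2.28 V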